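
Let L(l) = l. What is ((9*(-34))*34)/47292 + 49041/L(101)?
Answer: 193183014/398041 ≈ 485.33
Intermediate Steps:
((9*(-34))*34)/47292 + 49041/L(101) = ((9*(-34))*34)/47292 + 49041/101 = -306*34*(1/47292) + 49041*(1/101) = -10404*1/47292 + 49041/101 = -867/3941 + 49041/101 = 193183014/398041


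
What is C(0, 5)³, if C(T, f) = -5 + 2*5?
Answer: 125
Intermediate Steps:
C(T, f) = 5 (C(T, f) = -5 + 10 = 5)
C(0, 5)³ = 5³ = 125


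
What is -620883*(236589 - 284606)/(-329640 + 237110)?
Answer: -29812939011/92530 ≈ -3.2220e+5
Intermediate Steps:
-620883*(236589 - 284606)/(-329640 + 237110) = -620883/((-92530/(-48017))) = -620883/((-92530*(-1/48017))) = -620883/92530/48017 = -620883*48017/92530 = -29812939011/92530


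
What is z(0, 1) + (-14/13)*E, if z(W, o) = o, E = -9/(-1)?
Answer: -113/13 ≈ -8.6923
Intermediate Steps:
E = 9 (E = -9*(-1) = 9)
z(0, 1) + (-14/13)*E = 1 - 14/13*9 = 1 - 126/13 = -113/13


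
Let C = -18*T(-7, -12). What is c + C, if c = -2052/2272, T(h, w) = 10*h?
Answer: 715167/568 ≈ 1259.1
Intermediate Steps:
C = 1260 (C = -180*(-7) = -18*(-70) = 1260)
c = -513/568 (c = -2052*1/2272 = -513/568 ≈ -0.90317)
c + C = -513/568 + 1260 = 715167/568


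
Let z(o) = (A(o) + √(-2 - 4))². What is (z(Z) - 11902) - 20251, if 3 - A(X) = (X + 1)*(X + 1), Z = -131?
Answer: 285476450 - 33794*I*√6 ≈ 2.8548e+8 - 82778.0*I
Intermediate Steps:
A(X) = 3 - (1 + X)² (A(X) = 3 - (X + 1)*(X + 1) = 3 - (1 + X)*(1 + X) = 3 - (1 + X)²)
z(o) = (3 - (1 + o)² + I*√6)² (z(o) = ((3 - (1 + o)²) + √(-2 - 4))² = ((3 - (1 + o)²) + √(-6))² = ((3 - (1 + o)²) + I*√6)² = (3 - (1 + o)² + I*√6)²)
(z(Z) - 11902) - 20251 = ((3 - (1 - 131)² + I*√6)² - 11902) - 20251 = ((3 - 1*(-130)² + I*√6)² - 11902) - 20251 = ((3 - 1*16900 + I*√6)² - 11902) - 20251 = ((3 - 16900 + I*√6)² - 11902) - 20251 = ((-16897 + I*√6)² - 11902) - 20251 = (-11902 + (-16897 + I*√6)²) - 20251 = -32153 + (-16897 + I*√6)²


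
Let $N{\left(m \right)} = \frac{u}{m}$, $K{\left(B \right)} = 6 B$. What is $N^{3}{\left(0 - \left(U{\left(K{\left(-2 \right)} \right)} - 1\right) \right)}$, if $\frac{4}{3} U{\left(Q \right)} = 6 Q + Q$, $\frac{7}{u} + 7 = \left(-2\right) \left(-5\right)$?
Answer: $\frac{343}{7077888} \approx 4.8461 \cdot 10^{-5}$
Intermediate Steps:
$u = \frac{7}{3}$ ($u = \frac{7}{-7 - -10} = \frac{7}{-7 + 10} = \frac{7}{3} \approx 2.3333$)
$U{\left(Q \right)} = \frac{21 Q}{4}$ ($U{\left(Q \right)} = \frac{3 \left(6 Q + Q\right)}{4} = \frac{3 \cdot 7 Q}{4} = \frac{21 Q}{4}$)
$N{\left(m \right)} = \frac{7}{3 m}$
$N^{3}{\left(0 - \left(U{\left(K{\left(-2 \right)} \right)} - 1\right) \right)} = \left(\frac{7}{3 \left(0 - \left(\frac{21 \cdot 6 \left(-2\right)}{4} - 1\right)\right)}\right)^{3} = \left(\frac{7}{3 \left(0 - \left(\frac{21}{4} \left(-12\right) - 1\right)\right)}\right)^{3} = \left(\frac{7}{3 \left(0 - \left(-63 - 1\right)\right)}\right)^{3} = \left(\frac{7}{3 \left(0 - -64\right)}\right)^{3} = \left(\frac{7}{3 \left(0 + 64\right)}\right)^{3} = \left(\frac{7}{3 \cdot 64}\right)^{3} = \left(\frac{7}{3} \cdot \frac{1}{64}\right)^{3} = \left(\frac{7}{192}\right)^{3} = \frac{343}{7077888}$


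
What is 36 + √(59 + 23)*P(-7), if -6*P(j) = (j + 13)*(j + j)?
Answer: 36 + 14*√82 ≈ 162.78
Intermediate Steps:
P(j) = -j*(13 + j)/3 (P(j) = -(j + 13)*(j + j)/6 = -(13 + j)*2*j/6 = -j*(13 + j)/3)
36 + √(59 + 23)*P(-7) = 36 + √(59 + 23)*(-⅓*(-7)*(13 - 7)) = 36 + √82*(-⅓*(-7)*6) = 36 + √82*14 = 36 + 14*√82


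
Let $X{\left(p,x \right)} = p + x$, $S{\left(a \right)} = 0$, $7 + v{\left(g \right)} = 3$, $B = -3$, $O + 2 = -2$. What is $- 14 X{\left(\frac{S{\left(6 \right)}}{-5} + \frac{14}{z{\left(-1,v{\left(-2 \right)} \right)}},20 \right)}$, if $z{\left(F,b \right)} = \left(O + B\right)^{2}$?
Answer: $-284$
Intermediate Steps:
$O = -4$ ($O = -2 - 2 = -4$)
$v{\left(g \right)} = -4$ ($v{\left(g \right)} = -7 + 3 = -4$)
$z{\left(F,b \right)} = 49$ ($z{\left(F,b \right)} = \left(-4 - 3\right)^{2} = \left(-7\right)^{2} = 49$)
$- 14 X{\left(\frac{S{\left(6 \right)}}{-5} + \frac{14}{z{\left(-1,v{\left(-2 \right)} \right)}},20 \right)} = - 14 \left(\left(\frac{0}{-5} + \frac{14}{49}\right) + 20\right) = - 14 \left(\left(0 \left(- \frac{1}{5}\right) + 14 \cdot \frac{1}{49}\right) + 20\right) = - 14 \left(\left(0 + \frac{2}{7}\right) + 20\right) = - 14 \left(\frac{2}{7} + 20\right) = \left(-14\right) \frac{142}{7} = -284$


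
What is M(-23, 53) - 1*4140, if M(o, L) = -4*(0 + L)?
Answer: -4352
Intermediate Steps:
M(o, L) = -4*L
M(-23, 53) - 1*4140 = -4*53 - 1*4140 = -212 - 4140 = -4352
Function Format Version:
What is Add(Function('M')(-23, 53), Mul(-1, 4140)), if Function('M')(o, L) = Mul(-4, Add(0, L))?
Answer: -4352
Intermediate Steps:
Function('M')(o, L) = Mul(-4, L)
Add(Function('M')(-23, 53), Mul(-1, 4140)) = Add(Mul(-4, 53), Mul(-1, 4140)) = Add(-212, -4140) = -4352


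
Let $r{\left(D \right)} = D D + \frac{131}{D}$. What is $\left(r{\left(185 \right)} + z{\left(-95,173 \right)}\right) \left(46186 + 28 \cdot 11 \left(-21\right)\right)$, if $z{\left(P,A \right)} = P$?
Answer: $\frac{250786640958}{185} \approx 1.3556 \cdot 10^{9}$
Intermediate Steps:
$r{\left(D \right)} = D^{2} + \frac{131}{D}$
$\left(r{\left(185 \right)} + z{\left(-95,173 \right)}\right) \left(46186 + 28 \cdot 11 \left(-21\right)\right) = \left(\frac{131 + 185^{3}}{185} - 95\right) \left(46186 + 28 \cdot 11 \left(-21\right)\right) = \left(\frac{131 + 6331625}{185} - 95\right) \left(46186 + 308 \left(-21\right)\right) = \left(\frac{1}{185} \cdot 6331756 - 95\right) \left(46186 - 6468\right) = \left(\frac{6331756}{185} - 95\right) 39718 = \frac{6314181}{185} \cdot 39718 = \frac{250786640958}{185}$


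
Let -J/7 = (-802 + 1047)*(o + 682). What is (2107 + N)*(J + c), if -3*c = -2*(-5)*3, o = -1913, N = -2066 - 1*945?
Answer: -1908484120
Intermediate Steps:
N = -3011 (N = -2066 - 945 = -3011)
c = -10 (c = -(-2*(-5))*3/3 = -10*3/3 = -⅓*30 = -10)
J = 2111165 (J = -7*(-802 + 1047)*(-1913 + 682) = -1715*(-1231) = -7*(-301595) = 2111165)
(2107 + N)*(J + c) = (2107 - 3011)*(2111165 - 10) = -904*2111155 = -1908484120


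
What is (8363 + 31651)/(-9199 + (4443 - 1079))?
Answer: -13338/1945 ≈ -6.8576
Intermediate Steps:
(8363 + 31651)/(-9199 + (4443 - 1079)) = 40014/(-9199 + 3364) = 40014/(-5835) = 40014*(-1/5835) = -13338/1945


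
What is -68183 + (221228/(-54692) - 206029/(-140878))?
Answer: -131340766452631/1926224894 ≈ -68186.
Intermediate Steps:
-68183 + (221228/(-54692) - 206029/(-140878)) = -68183 + (221228*(-1/54692) - 206029*(-1/140878)) = -68183 + (-55307/13673 + 206029/140878) = -68183 - 4974505029/1926224894 = -131340766452631/1926224894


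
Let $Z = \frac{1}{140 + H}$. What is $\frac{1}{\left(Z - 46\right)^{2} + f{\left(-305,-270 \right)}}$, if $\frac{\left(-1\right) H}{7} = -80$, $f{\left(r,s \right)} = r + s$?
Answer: $\frac{490000}{755025601} \approx 0.00064898$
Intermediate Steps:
$H = 560$ ($H = \left(-7\right) \left(-80\right) = 560$)
$Z = \frac{1}{700}$ ($Z = \frac{1}{140 + 560} = \frac{1}{700} \approx 0.0014286$)
$\frac{1}{\left(Z - 46\right)^{2} + f{\left(-305,-270 \right)}} = \frac{1}{\left(\frac{1}{700} - 46\right)^{2} - 575} = \frac{1}{\left(- \frac{32199}{700}\right)^{2} - 575} = \frac{1}{\frac{1036775601}{490000} - 575} = \frac{1}{\frac{755025601}{490000}} = \frac{490000}{755025601}$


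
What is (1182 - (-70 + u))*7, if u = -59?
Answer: 9177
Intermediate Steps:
(1182 - (-70 + u))*7 = (1182 - (-70 - 59))*7 = (1182 - 1*(-129))*7 = (1182 + 129)*7 = 1311*7 = 9177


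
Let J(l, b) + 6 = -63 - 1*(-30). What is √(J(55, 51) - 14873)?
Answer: 8*I*√233 ≈ 122.11*I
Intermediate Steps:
J(l, b) = -39 (J(l, b) = -6 + (-63 - 1*(-30)) = -6 + (-63 + 30) = -6 - 33 = -39)
√(J(55, 51) - 14873) = √(-39 - 14873) = √(-14912) = 8*I*√233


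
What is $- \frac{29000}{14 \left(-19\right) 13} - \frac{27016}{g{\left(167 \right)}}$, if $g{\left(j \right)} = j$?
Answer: $- \frac{44289164}{288743} \approx -153.39$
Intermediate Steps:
$- \frac{29000}{14 \left(-19\right) 13} - \frac{27016}{g{\left(167 \right)}} = - \frac{29000}{14 \left(-19\right) 13} - \frac{27016}{167} = - \frac{29000}{\left(-266\right) 13} - \frac{27016}{167} = - \frac{29000}{-3458} - \frac{27016}{167} = \left(-29000\right) \left(- \frac{1}{3458}\right) - \frac{27016}{167} = \frac{14500}{1729} - \frac{27016}{167} = - \frac{44289164}{288743}$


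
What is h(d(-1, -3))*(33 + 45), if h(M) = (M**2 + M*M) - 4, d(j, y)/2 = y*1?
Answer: 5304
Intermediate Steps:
d(j, y) = 2*y (d(j, y) = 2*(y*1) = 2*y)
h(M) = -4 + 2*M**2 (h(M) = (M**2 + M**2) - 4 = 2*M**2 - 4 = -4 + 2*M**2)
h(d(-1, -3))*(33 + 45) = (-4 + 2*(2*(-3))**2)*(33 + 45) = (-4 + 2*(-6)**2)*78 = (-4 + 2*36)*78 = (-4 + 72)*78 = 68*78 = 5304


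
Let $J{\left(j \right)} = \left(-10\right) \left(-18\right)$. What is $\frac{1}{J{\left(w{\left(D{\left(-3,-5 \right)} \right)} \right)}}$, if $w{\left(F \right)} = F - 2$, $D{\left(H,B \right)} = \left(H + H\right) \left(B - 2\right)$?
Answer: $\frac{1}{180} \approx 0.0055556$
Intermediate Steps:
$D{\left(H,B \right)} = 2 H \left(-2 + B\right)$
$w{\left(F \right)} = -2 + F$ ($w{\left(F \right)} = F - 2 = -2 + F$)
$J{\left(j \right)} = 180$
$\frac{1}{J{\left(w{\left(D{\left(-3,-5 \right)} \right)} \right)}} = \frac{1}{180}$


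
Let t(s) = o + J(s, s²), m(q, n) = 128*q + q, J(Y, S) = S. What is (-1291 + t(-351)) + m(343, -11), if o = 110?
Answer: 166267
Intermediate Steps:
m(q, n) = 129*q
t(s) = 110 + s²
(-1291 + t(-351)) + m(343, -11) = (-1291 + (110 + (-351)²)) + 129*343 = (-1291 + (110 + 123201)) + 44247 = (-1291 + 123311) + 44247 = 122020 + 44247 = 166267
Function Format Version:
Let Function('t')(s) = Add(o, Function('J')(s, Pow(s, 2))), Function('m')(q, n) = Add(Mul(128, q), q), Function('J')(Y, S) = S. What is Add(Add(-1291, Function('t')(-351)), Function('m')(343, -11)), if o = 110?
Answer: 166267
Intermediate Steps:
Function('m')(q, n) = Mul(129, q)
Function('t')(s) = Add(110, Pow(s, 2))
Add(Add(-1291, Function('t')(-351)), Function('m')(343, -11)) = Add(Add(-1291, Add(110, Pow(-351, 2))), Mul(129, 343)) = Add(Add(-1291, Add(110, 123201)), 44247) = Add(Add(-1291, 123311), 44247) = Add(122020, 44247) = 166267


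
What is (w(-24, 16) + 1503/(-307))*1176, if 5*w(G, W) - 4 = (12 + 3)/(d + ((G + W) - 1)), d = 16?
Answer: -6619872/1535 ≈ -4312.6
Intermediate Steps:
w(G, W) = ⅘ + 3/(15 + G + W) (w(G, W) = ⅘ + ((12 + 3)/(16 + ((G + W) - 1)))/5 = ⅘ + (15/(16 + (-1 + G + W)))/5 = ⅘ + (15/(15 + G + W))/5 = ⅘ + 3/(15 + G + W))
(w(-24, 16) + 1503/(-307))*1176 = ((75 + 4*(-24) + 4*16)/(5*(15 - 24 + 16)) + 1503/(-307))*1176 = ((⅕)*(75 - 96 + 64)/7 + 1503*(-1/307))*1176 = ((⅕)*(⅐)*43 - 1503/307)*1176 = (43/35 - 1503/307)*1176 = -39404/10745*1176 = -6619872/1535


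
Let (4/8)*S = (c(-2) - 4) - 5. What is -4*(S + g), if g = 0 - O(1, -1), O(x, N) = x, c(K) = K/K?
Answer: 68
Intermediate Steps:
c(K) = 1
S = -16 (S = 2*((1 - 4) - 5) = 2*(-3 - 5) = 2*(-8) = -16)
g = -1 (g = 0 - 1*1 = 0 - 1 = -1)
-4*(S + g) = -4*(-16 - 1) = -4*(-17) = 68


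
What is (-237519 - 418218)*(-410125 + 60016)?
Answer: 229579425333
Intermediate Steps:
(-237519 - 418218)*(-410125 + 60016) = -655737*(-350109) = 229579425333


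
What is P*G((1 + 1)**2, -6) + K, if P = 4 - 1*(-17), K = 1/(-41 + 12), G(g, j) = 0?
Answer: -1/29 ≈ -0.034483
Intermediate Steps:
K = -1/29 (K = 1/(-29) = -1/29 ≈ -0.034483)
P = 21 (P = 4 + 17 = 21)
P*G((1 + 1)**2, -6) + K = 21*0 - 1/29 = 0 - 1/29 = -1/29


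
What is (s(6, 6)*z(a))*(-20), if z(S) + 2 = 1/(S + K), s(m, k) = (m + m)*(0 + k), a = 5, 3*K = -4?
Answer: 27360/11 ≈ 2487.3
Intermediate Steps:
K = -4/3 (K = (⅓)*(-4) = -4/3 ≈ -1.3333)
s(m, k) = 2*k*m (s(m, k) = (2*m)*k = 2*k*m)
z(S) = -2 + 1/(-4/3 + S) (z(S) = -2 + 1/(S - 4/3) = -2 + 1/(-4/3 + S))
(s(6, 6)*z(a))*(-20) = ((2*6*6)*((11 - 6*5)/(-4 + 3*5)))*(-20) = (72*((11 - 30)/(-4 + 15)))*(-20) = (72*(-19/11))*(-20) = -1368/11*(-20) = 27360/11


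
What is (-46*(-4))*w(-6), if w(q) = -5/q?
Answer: 460/3 ≈ 153.33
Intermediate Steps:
(-46*(-4))*w(-6) = (-46*(-4))*(-5/(-6)) = 184*(-5*(-⅙)) = 184*(⅚) = 460/3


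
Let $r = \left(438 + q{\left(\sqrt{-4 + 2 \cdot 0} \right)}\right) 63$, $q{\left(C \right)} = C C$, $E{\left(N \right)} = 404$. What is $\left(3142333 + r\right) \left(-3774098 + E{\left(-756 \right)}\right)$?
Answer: $-11961383529450$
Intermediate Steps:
$q{\left(C \right)} = C^{2}$
$r = 27342$ ($r = \left(438 + \left(\sqrt{-4 + 2 \cdot 0}\right)^{2}\right) 63 = \left(438 + \left(\sqrt{-4 + 0}\right)^{2}\right) 63 = \left(438 + \left(\sqrt{-4}\right)^{2}\right) 63 = \left(438 + \left(2 i\right)^{2}\right) 63 = \left(438 - 4\right) 63 = 434 \cdot 63 = 27342$)
$\left(3142333 + r\right) \left(-3774098 + E{\left(-756 \right)}\right) = \left(3142333 + 27342\right) \left(-3774098 + 404\right) = 3169675 \left(-3773694\right) = -11961383529450$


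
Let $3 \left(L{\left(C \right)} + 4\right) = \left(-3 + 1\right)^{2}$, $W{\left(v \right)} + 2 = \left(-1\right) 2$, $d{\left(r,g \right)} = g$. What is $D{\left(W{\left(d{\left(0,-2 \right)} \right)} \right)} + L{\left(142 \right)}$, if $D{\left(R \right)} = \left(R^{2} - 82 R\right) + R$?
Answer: $\frac{1012}{3} \approx 337.33$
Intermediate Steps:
$W{\left(v \right)} = -4$ ($W{\left(v \right)} = -2 - 2 = -4$)
$L{\left(C \right)} = - \frac{8}{3}$ ($L{\left(C \right)} = -4 + \frac{\left(-3 + 1\right)^{2}}{3} = -4 + \frac{\left(-2\right)^{2}}{3} = -4 + \frac{1}{3} \cdot 4 = -4 + \frac{4}{3} = - \frac{8}{3}$)
$D{\left(R \right)} = R^{2} - 81 R$
$D{\left(W{\left(d{\left(0,-2 \right)} \right)} \right)} + L{\left(142 \right)} = - 4 \left(-81 - 4\right) - \frac{8}{3} = \left(-4\right) \left(-85\right) - \frac{8}{3} = 340 - \frac{8}{3} = \frac{1012}{3}$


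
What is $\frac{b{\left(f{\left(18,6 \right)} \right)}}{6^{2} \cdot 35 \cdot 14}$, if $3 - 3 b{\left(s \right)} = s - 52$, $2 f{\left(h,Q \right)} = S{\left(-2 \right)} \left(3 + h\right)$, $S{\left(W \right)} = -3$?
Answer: $\frac{173}{105840} \approx 0.0016345$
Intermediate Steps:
$f{\left(h,Q \right)} = - \frac{9}{2} - \frac{3 h}{2}$ ($f{\left(h,Q \right)} = \frac{\left(-3\right) \left(3 + h\right)}{2} = \frac{-9 - 3 h}{2} = - \frac{9}{2} - \frac{3 h}{2}$)
$b{\left(s \right)} = \frac{55}{3} - \frac{s}{3}$ ($b{\left(s \right)} = 1 - \frac{s - 52}{3} = 1 - \frac{-52 + s}{3} = 1 - \left(- \frac{52}{3} + \frac{s}{3}\right) = \frac{55}{3} - \frac{s}{3}$)
$\frac{b{\left(f{\left(18,6 \right)} \right)}}{6^{2} \cdot 35 \cdot 14} = \frac{\frac{55}{3} - \frac{- \frac{9}{2} - 27}{3}}{6^{2} \cdot 35 \cdot 14} = \frac{\frac{55}{3} - \frac{- \frac{9}{2} - 27}{3}}{36 \cdot 35 \cdot 14} = \frac{\frac{55}{3} - - \frac{21}{2}}{1260 \cdot 14} = \frac{\frac{55}{3} + \frac{21}{2}}{17640} = \frac{173}{6} \cdot \frac{1}{17640} = \frac{173}{105840}$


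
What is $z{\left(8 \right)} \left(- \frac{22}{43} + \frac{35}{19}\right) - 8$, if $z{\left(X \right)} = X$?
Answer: $\frac{2160}{817} \approx 2.6438$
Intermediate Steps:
$z{\left(8 \right)} \left(- \frac{22}{43} + \frac{35}{19}\right) - 8 = 8 \left(- \frac{22}{43} + \frac{35}{19}\right) - 8 = 8 \cdot \frac{1087}{817} - 8 = \frac{8696}{817} - 8 = \frac{2160}{817}$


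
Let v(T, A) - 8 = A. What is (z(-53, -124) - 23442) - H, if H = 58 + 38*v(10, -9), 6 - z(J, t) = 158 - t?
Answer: -23738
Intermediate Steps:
v(T, A) = 8 + A
z(J, t) = -152 + t (z(J, t) = 6 - (158 - t) = 6 + (-158 + t) = -152 + t)
H = 20 (H = 58 + 38*(8 - 9) = 58 + 38*(-1) = 58 - 38 = 20)
(z(-53, -124) - 23442) - H = ((-152 - 124) - 23442) - 1*20 = (-276 - 23442) - 20 = -23718 - 20 = -23738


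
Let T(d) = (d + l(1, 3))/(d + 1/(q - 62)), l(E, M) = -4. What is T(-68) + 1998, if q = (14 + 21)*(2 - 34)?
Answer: 160678350/80377 ≈ 1999.1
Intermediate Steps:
q = -1120 (q = 35*(-32) = -1120)
T(d) = (-4 + d)/(-1/1182 + d) (T(d) = (d - 4)/(d + 1/(-1120 - 62)) = (-4 + d)/(d + 1/(-1182)) = (-4 + d)/(d - 1/1182) = (-4 + d)/(-1/1182 + d))
T(-68) + 1998 = 1182*(4 - 1*(-68))/(1 - 1182*(-68)) + 1998 = 1182*(4 + 68)/(1 + 80376) + 1998 = 1182*72/80377 + 1998 = 1182*(1/80377)*72 + 1998 = 85104/80377 + 1998 = 160678350/80377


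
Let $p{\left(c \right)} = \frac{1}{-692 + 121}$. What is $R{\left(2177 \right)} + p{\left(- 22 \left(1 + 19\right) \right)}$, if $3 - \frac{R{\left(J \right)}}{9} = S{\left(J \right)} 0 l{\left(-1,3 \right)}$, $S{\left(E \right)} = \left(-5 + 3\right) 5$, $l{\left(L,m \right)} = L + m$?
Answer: $\frac{15416}{571} \approx 26.998$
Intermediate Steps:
$S{\left(E \right)} = -10$ ($S{\left(E \right)} = \left(-2\right) 5 = -10$)
$p{\left(c \right)} = - \frac{1}{571}$ ($p{\left(c \right)} = \frac{1}{-571} = - \frac{1}{571}$)
$R{\left(J \right)} = 27$ ($R{\left(J \right)} = 27 - 9 \left(-10\right) 0 \left(-1 + 3\right) = 27 - 9 \cdot 0 \cdot 2 = 27 - 0 = 27 + 0 = 27$)
$R{\left(2177 \right)} + p{\left(- 22 \left(1 + 19\right) \right)} = 27 - \frac{1}{571} = \frac{15416}{571}$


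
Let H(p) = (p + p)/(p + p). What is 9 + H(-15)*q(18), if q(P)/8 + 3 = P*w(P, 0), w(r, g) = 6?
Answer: 849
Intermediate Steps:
H(p) = 1 (H(p) = (2*p)/((2*p)) = (2*p)*(1/(2*p)) = 1)
q(P) = -24 + 48*P (q(P) = -24 + 8*(P*6) = -24 + 8*(6*P) = -24 + 48*P)
9 + H(-15)*q(18) = 9 + 1*(-24 + 48*18) = 9 + 1*(-24 + 864) = 9 + 1*840 = 9 + 840 = 849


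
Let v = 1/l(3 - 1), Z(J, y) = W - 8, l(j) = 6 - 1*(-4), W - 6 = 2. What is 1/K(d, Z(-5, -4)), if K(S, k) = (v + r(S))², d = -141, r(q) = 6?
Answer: 100/3721 ≈ 0.026874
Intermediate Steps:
W = 8 (W = 6 + 2 = 8)
l(j) = 10 (l(j) = 6 + 4 = 10)
Z(J, y) = 0 (Z(J, y) = 8 - 8 = 0)
v = ⅒ (v = 1/10 = ⅒ ≈ 0.10000)
K(S, k) = 3721/100 (K(S, k) = (⅒ + 6)² = (61/10)² = 3721/100)
1/K(d, Z(-5, -4)) = 1/(3721/100) = 100/3721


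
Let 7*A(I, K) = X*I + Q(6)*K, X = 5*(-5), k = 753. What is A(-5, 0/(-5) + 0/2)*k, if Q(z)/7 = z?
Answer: 94125/7 ≈ 13446.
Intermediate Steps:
Q(z) = 7*z
X = -25
A(I, K) = 6*K - 25*I/7 (A(I, K) = (-25*I + (7*6)*K)/7 = (-25*I + 42*K)/7 = 6*K - 25*I/7)
A(-5, 0/(-5) + 0/2)*k = (6*(0/(-5) + 0/2) - 25/7*(-5))*753 = (6*(0*(-⅕) + 0*(½)) + 125/7)*753 = (6*(0 + 0) + 125/7)*753 = (6*0 + 125/7)*753 = (0 + 125/7)*753 = (125/7)*753 = 94125/7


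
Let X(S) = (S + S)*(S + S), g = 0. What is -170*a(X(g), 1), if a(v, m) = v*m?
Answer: 0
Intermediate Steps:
X(S) = 4*S² (X(S) = (2*S)*(2*S) = 4*S²)
a(v, m) = m*v
-170*a(X(g), 1) = -170*4*0² = -170*4*0 = -170*0 = 0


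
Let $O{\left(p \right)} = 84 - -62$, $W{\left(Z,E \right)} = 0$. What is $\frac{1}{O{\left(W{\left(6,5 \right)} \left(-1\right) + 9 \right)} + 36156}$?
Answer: $\frac{1}{36302} \approx 2.7547 \cdot 10^{-5}$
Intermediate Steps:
$O{\left(p \right)} = 146$ ($O{\left(p \right)} = 84 + 62 = 146$)
$\frac{1}{O{\left(W{\left(6,5 \right)} \left(-1\right) + 9 \right)} + 36156} = \frac{1}{146 + 36156} = \frac{1}{36302}$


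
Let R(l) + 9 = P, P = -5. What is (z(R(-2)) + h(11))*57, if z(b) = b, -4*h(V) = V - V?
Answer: -798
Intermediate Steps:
h(V) = 0 (h(V) = -(V - V)/4 = -¼*0 = 0)
R(l) = -14 (R(l) = -9 - 5 = -14)
(z(R(-2)) + h(11))*57 = (-14 + 0)*57 = -14*57 = -798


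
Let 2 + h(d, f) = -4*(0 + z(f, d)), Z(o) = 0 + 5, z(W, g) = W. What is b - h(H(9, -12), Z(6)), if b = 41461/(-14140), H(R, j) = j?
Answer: 38517/2020 ≈ 19.068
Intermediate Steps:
Z(o) = 5
h(d, f) = -2 - 4*f (h(d, f) = -2 - 4*(0 + f) = -2 - 4*f)
b = -5923/2020 (b = 41461*(-1/14140) = -5923/2020 ≈ -2.9322)
b - h(H(9, -12), Z(6)) = -5923/2020 - (-2 - 4*5) = -5923/2020 - (-2 - 20) = -5923/2020 - 1*(-22) = -5923/2020 + 22 = 38517/2020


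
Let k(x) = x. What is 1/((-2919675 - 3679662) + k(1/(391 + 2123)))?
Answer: -2514/16590733217 ≈ -1.5153e-7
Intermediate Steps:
1/((-2919675 - 3679662) + k(1/(391 + 2123))) = 1/((-2919675 - 3679662) + 1/(391 + 2123)) = 1/(-6599337 + 1/2514) = 1/(-16590733217/2514) = -2514/16590733217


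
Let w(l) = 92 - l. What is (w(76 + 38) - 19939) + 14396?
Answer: -5565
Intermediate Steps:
(w(76 + 38) - 19939) + 14396 = ((92 - (76 + 38)) - 19939) + 14396 = ((92 - 1*114) - 19939) + 14396 = ((92 - 114) - 19939) + 14396 = (-22 - 19939) + 14396 = -19961 + 14396 = -5565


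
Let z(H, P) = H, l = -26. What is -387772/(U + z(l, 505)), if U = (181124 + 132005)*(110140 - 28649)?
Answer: -387772/25517195313 ≈ -1.5196e-5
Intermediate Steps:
U = 25517195339 (U = 313129*81491 = 25517195339)
-387772/(U + z(l, 505)) = -387772/(25517195339 - 26) = -387772/25517195313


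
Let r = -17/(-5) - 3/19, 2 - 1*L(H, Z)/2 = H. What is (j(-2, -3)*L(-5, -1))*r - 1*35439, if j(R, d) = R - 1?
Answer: -3379641/95 ≈ -35575.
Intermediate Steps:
L(H, Z) = 4 - 2*H
j(R, d) = -1 + R
r = 308/95 (r = -17*(-1/5) - 3*1/19 = 17/5 - 3/19 = 308/95 ≈ 3.2421)
(j(-2, -3)*L(-5, -1))*r - 1*35439 = ((-1 - 2)*(4 - 2*(-5)))*(308/95) - 1*35439 = -3*(4 + 10)*(308/95) - 35439 = -3*14*(308/95) - 35439 = -42*308/95 - 35439 = -12936/95 - 35439 = -3379641/95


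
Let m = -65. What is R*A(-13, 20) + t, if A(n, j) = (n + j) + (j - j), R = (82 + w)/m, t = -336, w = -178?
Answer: -21168/65 ≈ -325.66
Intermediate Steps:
R = 96/65 (R = (82 - 178)/(-65) = -96*(-1/65) = 96/65 ≈ 1.4769)
A(n, j) = j + n (A(n, j) = (j + n) + 0 = j + n)
R*A(-13, 20) + t = 96*(20 - 13)/65 - 336 = (96/65)*7 - 336 = 672/65 - 336 = -21168/65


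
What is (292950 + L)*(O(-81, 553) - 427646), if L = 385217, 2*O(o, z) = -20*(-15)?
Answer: -289913679832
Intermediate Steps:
O(o, z) = 150 (O(o, z) = (-20*(-15))/2 = (1/2)*300 = 150)
(292950 + L)*(O(-81, 553) - 427646) = (292950 + 385217)*(150 - 427646) = 678167*(-427496) = -289913679832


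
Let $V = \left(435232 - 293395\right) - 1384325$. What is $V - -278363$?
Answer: $-964125$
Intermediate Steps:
$V = -1242488$ ($V = 141837 - 1384325 = -1242488$)
$V - -278363 = -1242488 - -278363 = -1242488 + 278363 = -964125$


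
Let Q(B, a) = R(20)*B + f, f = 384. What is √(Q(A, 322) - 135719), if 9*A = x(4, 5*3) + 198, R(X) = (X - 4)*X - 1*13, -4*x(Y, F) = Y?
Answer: 4*I*√72346/3 ≈ 358.63*I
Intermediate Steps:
x(Y, F) = -Y/4
R(X) = -13 + X*(-4 + X) (R(X) = (-4 + X)*X - 13 = X*(-4 + X) - 13 = -13 + X*(-4 + X))
A = 197/9 (A = (-¼*4 + 198)/9 = (-1 + 198)/9 = (⅑)*197 = 197/9 ≈ 21.889)
Q(B, a) = 384 + 307*B (Q(B, a) = (-13 + 20² - 4*20)*B + 384 = (-13 + 400 - 80)*B + 384 = 307*B + 384 = 384 + 307*B)
√(Q(A, 322) - 135719) = √((384 + 307*(197/9)) - 135719) = √((384 + 60479/9) - 135719) = √(63935/9 - 135719) = √(-1157536/9) = 4*I*√72346/3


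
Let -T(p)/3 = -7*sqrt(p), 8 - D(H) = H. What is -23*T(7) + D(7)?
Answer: 1 - 483*sqrt(7) ≈ -1276.9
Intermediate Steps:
D(H) = 8 - H
T(p) = 21*sqrt(p) (T(p) = -(-21)*sqrt(p) = 21*sqrt(p))
-23*T(7) + D(7) = -483*sqrt(7) + (8 - 1*7) = -483*sqrt(7) + (8 - 7) = -483*sqrt(7) + 1 = 1 - 483*sqrt(7)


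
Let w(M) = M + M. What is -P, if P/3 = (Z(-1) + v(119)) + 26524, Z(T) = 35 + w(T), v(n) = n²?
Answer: -122154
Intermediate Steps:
w(M) = 2*M
Z(T) = 35 + 2*T
P = 122154 (P = 3*(((35 + 2*(-1)) + 119²) + 26524) = 3*(((35 - 2) + 14161) + 26524) = 3*((33 + 14161) + 26524) = 3*(14194 + 26524) = 3*40718 = 122154)
-P = -1*122154 = -122154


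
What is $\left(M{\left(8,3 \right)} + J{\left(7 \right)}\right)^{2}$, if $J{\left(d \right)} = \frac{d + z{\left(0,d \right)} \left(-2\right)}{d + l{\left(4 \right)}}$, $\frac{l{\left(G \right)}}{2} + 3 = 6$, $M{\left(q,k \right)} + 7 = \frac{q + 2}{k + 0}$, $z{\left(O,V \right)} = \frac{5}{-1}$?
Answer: $\frac{8464}{1521} \approx 5.5648$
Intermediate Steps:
$z{\left(O,V \right)} = -5$ ($z{\left(O,V \right)} = 5 \left(-1\right) = -5$)
$M{\left(q,k \right)} = -7 + \frac{2 + q}{k}$ ($M{\left(q,k \right)} = -7 + \frac{q + 2}{k + 0} = -7 + \frac{2 + q}{k}$)
$l{\left(G \right)} = 6$ ($l{\left(G \right)} = -6 + 2 \cdot 6 = -6 + 12 = 6$)
$J{\left(d \right)} = \frac{10 + d}{6 + d}$ ($J{\left(d \right)} = \frac{d - -10}{d + 6} = \frac{d + 10}{6 + d} = \frac{10 + d}{6 + d}$)
$\left(M{\left(8,3 \right)} + J{\left(7 \right)}\right)^{2} = \left(\frac{2 + 8 - 21}{3} + \frac{10 + 7}{6 + 7}\right)^{2} = \left(\frac{2 + 8 - 21}{3} + \frac{1}{13} \cdot 17\right)^{2} = \left(\frac{1}{3} \left(-11\right) + \frac{1}{13} \cdot 17\right)^{2} = \left(- \frac{11}{3} + \frac{17}{13}\right)^{2} = \left(- \frac{92}{39}\right)^{2} = \frac{8464}{1521}$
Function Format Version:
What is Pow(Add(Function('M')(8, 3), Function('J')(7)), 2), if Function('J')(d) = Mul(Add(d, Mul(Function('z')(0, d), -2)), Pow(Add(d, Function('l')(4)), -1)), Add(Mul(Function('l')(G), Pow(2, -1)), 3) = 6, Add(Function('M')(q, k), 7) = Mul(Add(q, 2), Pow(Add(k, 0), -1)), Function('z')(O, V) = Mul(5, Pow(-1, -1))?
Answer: Rational(8464, 1521) ≈ 5.5648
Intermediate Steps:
Function('z')(O, V) = -5 (Function('z')(O, V) = Mul(5, -1) = -5)
Function('M')(q, k) = Add(-7, Mul(Pow(k, -1), Add(2, q))) (Function('M')(q, k) = Add(-7, Mul(Add(q, 2), Pow(Add(k, 0), -1))) = Add(-7, Mul(Add(2, q), Pow(k, -1))) = Add(-7, Mul(Pow(k, -1), Add(2, q))))
Function('l')(G) = 6 (Function('l')(G) = Add(-6, Mul(2, 6)) = Add(-6, 12) = 6)
Function('J')(d) = Mul(Pow(Add(6, d), -1), Add(10, d)) (Function('J')(d) = Mul(Add(d, Mul(-5, -2)), Pow(Add(d, 6), -1)) = Mul(Add(d, 10), Pow(Add(6, d), -1)) = Mul(Add(10, d), Pow(Add(6, d), -1)) = Mul(Pow(Add(6, d), -1), Add(10, d)))
Pow(Add(Function('M')(8, 3), Function('J')(7)), 2) = Pow(Add(Mul(Pow(3, -1), Add(2, 8, Mul(-7, 3))), Mul(Pow(Add(6, 7), -1), Add(10, 7))), 2) = Pow(Add(Mul(Rational(1, 3), Add(2, 8, -21)), Mul(Pow(13, -1), 17)), 2) = Pow(Add(Mul(Rational(1, 3), -11), Mul(Rational(1, 13), 17)), 2) = Pow(Add(Rational(-11, 3), Rational(17, 13)), 2) = Pow(Rational(-92, 39), 2) = Rational(8464, 1521)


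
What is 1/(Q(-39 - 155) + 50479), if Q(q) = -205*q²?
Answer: -1/7664901 ≈ -1.3046e-7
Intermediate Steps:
1/(Q(-39 - 155) + 50479) = 1/(-205*(-39 - 155)² + 50479) = 1/(-205*(-194)² + 50479) = 1/(-205*37636 + 50479) = 1/(-7715380 + 50479) = 1/(-7664901) = -1/7664901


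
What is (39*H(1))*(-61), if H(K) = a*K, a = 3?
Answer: -7137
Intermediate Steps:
H(K) = 3*K
(39*H(1))*(-61) = (39*(3*1))*(-61) = (39*3)*(-61) = 117*(-61) = -7137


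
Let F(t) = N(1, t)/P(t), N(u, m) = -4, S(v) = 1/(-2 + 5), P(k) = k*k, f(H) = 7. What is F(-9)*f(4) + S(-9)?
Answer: -1/81 ≈ -0.012346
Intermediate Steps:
P(k) = k²
S(v) = ⅓ (S(v) = 1/3 = ⅓)
F(t) = -4/t²
F(-9)*f(4) + S(-9) = -4/(-9)²*7 + ⅓ = -4*1/81*7 + ⅓ = -4/81*7 + ⅓ = -28/81 + ⅓ = -1/81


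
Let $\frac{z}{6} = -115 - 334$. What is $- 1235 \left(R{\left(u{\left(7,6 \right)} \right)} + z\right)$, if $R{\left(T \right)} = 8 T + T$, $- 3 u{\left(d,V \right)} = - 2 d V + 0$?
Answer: $3015870$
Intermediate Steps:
$z = -2694$ ($z = 6 \left(-115 - 334\right) = 6 \left(-449\right) = -2694$)
$u{\left(d,V \right)} = \frac{2 V d}{3}$ ($u{\left(d,V \right)} = - \frac{- 2 d V + 0}{3} = - \frac{- 2 V d + 0}{3} = - \frac{\left(-2\right) V d}{3} = \frac{2 V d}{3}$)
$R{\left(T \right)} = 9 T$
$- 1235 \left(R{\left(u{\left(7,6 \right)} \right)} + z\right) = - 1235 \left(9 \cdot \frac{2}{3} \cdot 6 \cdot 7 - 2694\right) = - 1235 \left(9 \cdot 28 - 2694\right) = - 1235 \left(252 - 2694\right) = \left(-1235\right) \left(-2442\right) = 3015870$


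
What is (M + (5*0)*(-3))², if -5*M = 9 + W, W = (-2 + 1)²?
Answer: 4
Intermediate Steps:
W = 1 (W = (-1)² = 1)
M = -2 (M = -(9 + 1)/5 = -⅕*10 = -2)
(M + (5*0)*(-3))² = (-2 + (5*0)*(-3))² = (-2 + 0*(-3))² = (-2 + 0)² = (-2)² = 4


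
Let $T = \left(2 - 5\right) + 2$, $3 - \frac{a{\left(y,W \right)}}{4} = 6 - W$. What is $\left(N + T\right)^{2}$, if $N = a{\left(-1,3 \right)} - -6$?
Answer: $25$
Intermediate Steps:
$a{\left(y,W \right)} = -12 + 4 W$ ($a{\left(y,W \right)} = 12 - 4 \left(6 - W\right) = 12 + \left(-24 + 4 W\right) = -12 + 4 W$)
$T = -1$ ($T = -3 + 2 = -1$)
$N = 6$ ($N = \left(-12 + 4 \cdot 3\right) - -6 = \left(-12 + 12\right) + 6 = 0 + 6 = 6$)
$\left(N + T\right)^{2} = \left(6 - 1\right)^{2} = 5^{2} = 25$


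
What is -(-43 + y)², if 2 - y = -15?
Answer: -676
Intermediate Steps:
y = 17 (y = 2 - 1*(-15) = 2 + 15 = 17)
-(-43 + y)² = -(-43 + 17)² = -1*(-26)² = -1*676 = -676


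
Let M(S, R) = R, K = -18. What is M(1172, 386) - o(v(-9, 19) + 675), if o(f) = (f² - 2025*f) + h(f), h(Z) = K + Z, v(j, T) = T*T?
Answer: 1023972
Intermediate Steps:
v(j, T) = T²
h(Z) = -18 + Z
o(f) = -18 + f² - 2024*f (o(f) = (f² - 2025*f) + (-18 + f) = -18 + f² - 2024*f)
M(1172, 386) - o(v(-9, 19) + 675) = 386 - (-18 + (19² + 675)² - 2024*(19² + 675)) = 386 - (-18 + (361 + 675)² - 2024*(361 + 675)) = 386 - (-18 + 1036² - 2024*1036) = 386 - (-18 + 1073296 - 2096864) = 386 - 1*(-1023586) = 386 + 1023586 = 1023972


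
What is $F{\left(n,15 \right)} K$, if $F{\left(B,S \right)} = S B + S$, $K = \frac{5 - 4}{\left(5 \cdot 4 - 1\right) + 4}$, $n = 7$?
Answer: $\frac{120}{23} \approx 5.2174$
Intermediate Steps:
$K = \frac{1}{23}$ ($K = 1 \frac{1}{\left(20 - 1\right) + 4} = 1 \frac{1}{19 + 4} = 1 \cdot \frac{1}{23} = \frac{1}{23} \approx 0.043478$)
$F{\left(B,S \right)} = S + B S$ ($F{\left(B,S \right)} = B S + S = S + B S$)
$F{\left(n,15 \right)} K = 15 \left(1 + 7\right) \frac{1}{23} = 15 \cdot 8 \cdot \frac{1}{23} = 120 \cdot \frac{1}{23} = \frac{120}{23}$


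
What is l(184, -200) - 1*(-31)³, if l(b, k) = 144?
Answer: 29935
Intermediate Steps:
l(184, -200) - 1*(-31)³ = 144 - 1*(-31)³ = 144 - 1*(-29791) = 144 + 29791 = 29935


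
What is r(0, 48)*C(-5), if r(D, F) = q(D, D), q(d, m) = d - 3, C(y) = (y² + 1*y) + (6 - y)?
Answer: -93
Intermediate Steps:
C(y) = 6 + y² (C(y) = (y² + y) + (6 - y) = (y + y²) + (6 - y) = 6 + y²)
q(d, m) = -3 + d
r(D, F) = -3 + D
r(0, 48)*C(-5) = (-3 + 0)*(6 + (-5)²) = -3*(6 + 25) = -3*31 = -93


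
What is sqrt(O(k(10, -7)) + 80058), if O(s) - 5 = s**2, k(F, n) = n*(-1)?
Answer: 4*sqrt(5007) ≈ 283.04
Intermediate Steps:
k(F, n) = -n
O(s) = 5 + s**2
sqrt(O(k(10, -7)) + 80058) = sqrt((5 + (-1*(-7))**2) + 80058) = sqrt((5 + 7**2) + 80058) = sqrt((5 + 49) + 80058) = sqrt(54 + 80058) = sqrt(80112) = 4*sqrt(5007)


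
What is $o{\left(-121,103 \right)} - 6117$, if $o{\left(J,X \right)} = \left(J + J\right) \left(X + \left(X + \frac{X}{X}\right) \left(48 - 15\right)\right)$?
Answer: $-861587$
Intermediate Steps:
$o{\left(J,X \right)} = 2 J \left(33 + 34 X\right)$ ($o{\left(J,X \right)} = 2 J \left(X + \left(X + 1\right) 33\right) = 2 J \left(X + \left(1 + X\right) 33\right) = 2 J \left(X + \left(33 + 33 X\right)\right) = 2 J \left(33 + 34 X\right)$)
$o{\left(-121,103 \right)} - 6117 = 2 \left(-121\right) \left(33 + 34 \cdot 103\right) - 6117 = 2 \left(-121\right) \left(33 + 3502\right) - 6117 = 2 \left(-121\right) 3535 - 6117 = -855470 - 6117 = -861587$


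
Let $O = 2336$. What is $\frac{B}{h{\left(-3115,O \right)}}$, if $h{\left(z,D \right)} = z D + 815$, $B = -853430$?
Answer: $\frac{170686}{1455165} \approx 0.1173$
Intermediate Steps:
$h{\left(z,D \right)} = 815 + D z$ ($h{\left(z,D \right)} = D z + 815 = 815 + D z$)
$\frac{B}{h{\left(-3115,O \right)}} = - \frac{853430}{815 + 2336 \left(-3115\right)} = - \frac{853430}{815 - 7276640} = - \frac{853430}{-7275825} = \left(-853430\right) \left(- \frac{1}{7275825}\right) = \frac{170686}{1455165}$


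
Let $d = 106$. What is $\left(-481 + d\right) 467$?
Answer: $-175125$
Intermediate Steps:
$\left(-481 + d\right) 467 = \left(-481 + 106\right) 467 = \left(-375\right) 467 = -175125$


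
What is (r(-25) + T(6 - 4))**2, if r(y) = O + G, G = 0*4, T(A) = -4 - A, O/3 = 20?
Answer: 2916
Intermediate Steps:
O = 60 (O = 3*20 = 60)
G = 0
r(y) = 60 (r(y) = 60 + 0 = 60)
(r(-25) + T(6 - 4))**2 = (60 + (-4 - (6 - 4)))**2 = (60 + (-4 - 1*2))**2 = (60 + (-4 - 2))**2 = (60 - 6)**2 = 54**2 = 2916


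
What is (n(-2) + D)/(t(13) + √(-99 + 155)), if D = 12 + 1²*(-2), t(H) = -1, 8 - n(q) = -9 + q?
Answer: 29/55 + 58*√14/55 ≈ 4.4730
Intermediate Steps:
n(q) = 17 - q (n(q) = 8 - (-9 + q) = 8 + (9 - q) = 17 - q)
D = 10 (D = 12 + 1*(-2) = 12 - 2 = 10)
(n(-2) + D)/(t(13) + √(-99 + 155)) = ((17 - 1*(-2)) + 10)/(-1 + √(-99 + 155)) = ((17 + 2) + 10)/(-1 + √56) = (19 + 10)/(-1 + 2*√14) = 29/(-1 + 2*√14)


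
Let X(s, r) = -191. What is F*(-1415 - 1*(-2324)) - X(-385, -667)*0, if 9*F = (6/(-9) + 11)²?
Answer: 97061/9 ≈ 10785.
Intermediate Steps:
F = 961/81 (F = (6/(-9) + 11)²/9 = (6*(-⅑) + 11)²/9 = (-⅔ + 11)²/9 = (31/3)²/9 = (⅑)*(961/9) = 961/81 ≈ 11.864)
F*(-1415 - 1*(-2324)) - X(-385, -667)*0 = 961*(-1415 - 1*(-2324))/81 - (-191)*0 = 961*(-1415 + 2324)/81 - 1*0 = (961/81)*909 + 0 = 97061/9 + 0 = 97061/9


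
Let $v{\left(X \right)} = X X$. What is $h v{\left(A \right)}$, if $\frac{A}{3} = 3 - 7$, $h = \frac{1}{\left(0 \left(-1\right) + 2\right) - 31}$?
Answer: $- \frac{144}{29} \approx -4.9655$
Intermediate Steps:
$h = - \frac{1}{29}$ ($h = \frac{1}{\left(0 + 2\right) - 31} = \frac{1}{2 - 31} = \frac{1}{-29} = - \frac{1}{29} \approx -0.034483$)
$A = -12$ ($A = 3 \left(3 - 7\right) = 3 \left(-4\right) = -12$)
$v{\left(X \right)} = X^{2}$
$h v{\left(A \right)} = - \frac{\left(-12\right)^{2}}{29} = \left(- \frac{1}{29}\right) 144 = - \frac{144}{29}$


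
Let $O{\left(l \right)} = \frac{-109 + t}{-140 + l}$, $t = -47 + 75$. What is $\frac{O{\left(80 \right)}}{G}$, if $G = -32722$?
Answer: $- \frac{27}{654440} \approx -4.1257 \cdot 10^{-5}$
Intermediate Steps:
$t = 28$
$O{\left(l \right)} = - \frac{81}{-140 + l}$ ($O{\left(l \right)} = \frac{-109 + 28}{-140 + l} = - \frac{81}{-140 + l}$)
$\frac{O{\left(80 \right)}}{G} = \frac{\left(-81\right) \frac{1}{-140 + 80}}{-32722} = - \frac{81}{-60} \left(- \frac{1}{32722}\right) = \left(-81\right) \left(- \frac{1}{60}\right) \left(- \frac{1}{32722}\right) = \frac{27}{20} \left(- \frac{1}{32722}\right) = - \frac{27}{654440}$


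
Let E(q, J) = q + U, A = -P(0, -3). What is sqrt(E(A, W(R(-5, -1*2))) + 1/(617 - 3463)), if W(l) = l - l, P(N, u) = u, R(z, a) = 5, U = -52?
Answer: 3*I*sqrt(44098770)/2846 ≈ 7.0*I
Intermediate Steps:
W(l) = 0
A = 3 (A = -1*(-3) = 3)
E(q, J) = -52 + q (E(q, J) = q - 52 = -52 + q)
sqrt(E(A, W(R(-5, -1*2))) + 1/(617 - 3463)) = sqrt((-52 + 3) + 1/(617 - 3463)) = sqrt(-49 + 1/(-2846)) = sqrt(-49 - 1/2846) = sqrt(-139455/2846) = 3*I*sqrt(44098770)/2846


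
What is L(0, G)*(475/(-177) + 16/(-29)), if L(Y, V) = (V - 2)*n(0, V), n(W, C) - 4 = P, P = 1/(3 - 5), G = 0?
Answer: 116249/5133 ≈ 22.647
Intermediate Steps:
P = -½ (P = 1/(-2) = -½ ≈ -0.50000)
n(W, C) = 7/2 (n(W, C) = 4 - ½ = 7/2)
L(Y, V) = -7 + 7*V/2 (L(Y, V) = (V - 2)*(7/2) = (-2 + V)*(7/2) = -7 + 7*V/2)
L(0, G)*(475/(-177) + 16/(-29)) = (-7 + (7/2)*0)*(475/(-177) + 16/(-29)) = (-7 + 0)*(475*(-1/177) + 16*(-1/29)) = -7*(-475/177 - 16/29) = -7*(-16607/5133) = 116249/5133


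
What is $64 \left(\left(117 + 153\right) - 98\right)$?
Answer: $11008$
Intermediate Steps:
$64 \left(\left(117 + 153\right) - 98\right) = 64 \left(270 - 98\right) = 64 \cdot 172 = 11008$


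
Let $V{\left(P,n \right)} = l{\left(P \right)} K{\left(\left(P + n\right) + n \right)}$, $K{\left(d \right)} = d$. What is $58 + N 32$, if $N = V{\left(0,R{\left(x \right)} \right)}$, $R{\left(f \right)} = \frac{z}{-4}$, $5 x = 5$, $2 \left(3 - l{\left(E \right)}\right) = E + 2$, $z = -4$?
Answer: $186$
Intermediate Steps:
$l{\left(E \right)} = 2 - \frac{E}{2}$ ($l{\left(E \right)} = 3 - \frac{E + 2}{2} = 3 - \frac{2 + E}{2} = 3 - \left(1 + \frac{E}{2}\right) = 2 - \frac{E}{2}$)
$x = 1$ ($x = \frac{1}{5} \cdot 5 = 1$)
$R{\left(f \right)} = 1$ ($R{\left(f \right)} = - \frac{4}{-4} = \left(-4\right) \left(- \frac{1}{4}\right) = 1$)
$V{\left(P,n \right)} = \left(2 - \frac{P}{2}\right) \left(P + 2 n\right)$ ($V{\left(P,n \right)} = \left(2 - \frac{P}{2}\right) \left(\left(P + n\right) + n\right) = \left(2 - \frac{P}{2}\right) \left(P + 2 n\right)$)
$N = 4$ ($N = - \frac{\left(-4 + 0\right) \left(0 + 2 \cdot 1\right)}{2} = \left(- \frac{1}{2}\right) \left(-4\right) \left(0 + 2\right) = \left(- \frac{1}{2}\right) \left(-4\right) 2 = 4$)
$58 + N 32 = 58 + 4 \cdot 32 = 58 + 128 = 186$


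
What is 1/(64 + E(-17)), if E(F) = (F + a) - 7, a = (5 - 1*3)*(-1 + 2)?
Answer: 1/42 ≈ 0.023810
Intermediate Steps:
a = 2 (a = (5 - 3)*1 = 2*1 = 2)
E(F) = -5 + F (E(F) = (F + 2) - 7 = (2 + F) - 7 = -5 + F)
1/(64 + E(-17)) = 1/(64 + (-5 - 17)) = 1/(64 - 22) = 1/42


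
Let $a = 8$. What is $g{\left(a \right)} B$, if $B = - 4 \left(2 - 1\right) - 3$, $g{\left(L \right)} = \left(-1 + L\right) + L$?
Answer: $-105$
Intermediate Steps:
$g{\left(L \right)} = -1 + 2 L$
$B = -7$ ($B = - 4 \left(2 - 1\right) - 3 = \left(-4\right) 1 - 3 = -4 - 3 = -7$)
$g{\left(a \right)} B = \left(-1 + 2 \cdot 8\right) \left(-7\right) = \left(-1 + 16\right) \left(-7\right) = 15 \left(-7\right) = -105$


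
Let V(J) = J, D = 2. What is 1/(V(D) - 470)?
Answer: -1/468 ≈ -0.0021368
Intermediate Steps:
1/(V(D) - 470) = 1/(2 - 470) = 1/(-468) = -1/468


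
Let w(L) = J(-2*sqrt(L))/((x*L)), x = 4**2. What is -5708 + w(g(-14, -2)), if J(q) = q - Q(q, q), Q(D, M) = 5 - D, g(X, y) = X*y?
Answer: -2557189/448 - sqrt(7)/56 ≈ -5708.1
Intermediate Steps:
x = 16
J(q) = -5 + 2*q (J(q) = q - (5 - q) = q + (-5 + q) = -5 + 2*q)
w(L) = (-5 - 4*sqrt(L))/(16*L) (w(L) = (-5 + 2*(-2*sqrt(L)))/((16*L)) = (-5 - 4*sqrt(L))*(1/(16*L)) = (-5 - 4*sqrt(L))/(16*L))
-5708 + w(g(-14, -2)) = -5708 + (-5 - 4*2*sqrt(7))/(16*((-14*(-2)))) = -5708 + (1/16)*(-5 - 8*sqrt(7))/28 = -5708 + (1/16)*(1/28)*(-5 - 8*sqrt(7)) = -5708 + (-5/448 - sqrt(7)/56) = -2557189/448 - sqrt(7)/56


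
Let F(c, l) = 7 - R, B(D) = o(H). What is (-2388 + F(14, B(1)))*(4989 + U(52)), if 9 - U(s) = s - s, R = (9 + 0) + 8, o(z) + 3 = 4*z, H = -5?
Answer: -11985204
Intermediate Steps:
o(z) = -3 + 4*z
B(D) = -23 (B(D) = -3 + 4*(-5) = -3 - 20 = -23)
R = 17 (R = 9 + 8 = 17)
F(c, l) = -10 (F(c, l) = 7 - 1*17 = 7 - 17 = -10)
U(s) = 9 (U(s) = 9 - (s - s) = 9 - 1*0 = 9 + 0 = 9)
(-2388 + F(14, B(1)))*(4989 + U(52)) = (-2388 - 10)*(4989 + 9) = -2398*4998 = -11985204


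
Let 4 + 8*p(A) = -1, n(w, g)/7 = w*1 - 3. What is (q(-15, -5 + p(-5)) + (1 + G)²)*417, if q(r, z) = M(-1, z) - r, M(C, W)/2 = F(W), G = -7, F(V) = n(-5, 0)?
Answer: -25437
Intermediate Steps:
n(w, g) = -21 + 7*w (n(w, g) = 7*(w*1 - 3) = 7*(w - 3) = 7*(-3 + w) = -21 + 7*w)
F(V) = -56 (F(V) = -21 + 7*(-5) = -21 - 35 = -56)
p(A) = -5/8 (p(A) = -½ + (⅛)*(-1) = -½ - ⅛ = -5/8)
M(C, W) = -112 (M(C, W) = 2*(-56) = -112)
q(r, z) = -112 - r
(q(-15, -5 + p(-5)) + (1 + G)²)*417 = ((-112 - 1*(-15)) + (1 - 7)²)*417 = ((-112 + 15) + (-6)²)*417 = (-97 + 36)*417 = -61*417 = -25437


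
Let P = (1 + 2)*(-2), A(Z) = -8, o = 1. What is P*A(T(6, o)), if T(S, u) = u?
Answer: 48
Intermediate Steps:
P = -6 (P = 3*(-2) = -6)
P*A(T(6, o)) = -6*(-8) = 48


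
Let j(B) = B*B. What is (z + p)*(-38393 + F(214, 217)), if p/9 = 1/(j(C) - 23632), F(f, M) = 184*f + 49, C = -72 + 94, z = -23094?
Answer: -15324624402/643 ≈ -2.3833e+7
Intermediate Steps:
C = 22
F(f, M) = 49 + 184*f
j(B) = B²
p = -1/2572 (p = 9/(22² - 23632) = 9/(484 - 23632) = 9/(-23148) = 9*(-1/23148) = -1/2572 ≈ -0.00038880)
(z + p)*(-38393 + F(214, 217)) = (-23094 - 1/2572)*(-38393 + (49 + 184*214)) = -59397769*(-38393 + (49 + 39376))/2572 = -59397769*(-38393 + 39425)/2572 = -59397769/2572*1032 = -15324624402/643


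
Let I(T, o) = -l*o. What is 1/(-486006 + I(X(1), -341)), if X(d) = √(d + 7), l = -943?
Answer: -1/807569 ≈ -1.2383e-6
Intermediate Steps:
X(d) = √(7 + d)
I(T, o) = 943*o (I(T, o) = -(-943)*o = 943*o)
1/(-486006 + I(X(1), -341)) = 1/(-486006 + 943*(-341)) = 1/(-486006 - 321563) = 1/(-807569) = -1/807569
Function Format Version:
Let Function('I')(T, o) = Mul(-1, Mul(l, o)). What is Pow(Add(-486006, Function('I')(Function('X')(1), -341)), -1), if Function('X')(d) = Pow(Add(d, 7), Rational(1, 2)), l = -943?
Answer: Rational(-1, 807569) ≈ -1.2383e-6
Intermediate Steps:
Function('X')(d) = Pow(Add(7, d), Rational(1, 2))
Function('I')(T, o) = Mul(943, o) (Function('I')(T, o) = Mul(-1, Mul(-943, o)) = Mul(943, o))
Pow(Add(-486006, Function('I')(Function('X')(1), -341)), -1) = Pow(Add(-486006, Mul(943, -341)), -1) = Pow(Add(-486006, -321563), -1) = Pow(-807569, -1) = Rational(-1, 807569)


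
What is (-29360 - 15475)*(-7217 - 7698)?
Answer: 668714025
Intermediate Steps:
(-29360 - 15475)*(-7217 - 7698) = -44835*(-14915) = 668714025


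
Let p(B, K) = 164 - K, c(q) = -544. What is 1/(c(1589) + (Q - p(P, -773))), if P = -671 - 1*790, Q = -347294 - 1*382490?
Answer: -1/731265 ≈ -1.3675e-6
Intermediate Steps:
Q = -729784 (Q = -347294 - 382490 = -729784)
P = -1461 (P = -671 - 790 = -1461)
1/(c(1589) + (Q - p(P, -773))) = 1/(-544 + (-729784 - (164 - 1*(-773)))) = 1/(-544 + (-729784 - (164 + 773))) = 1/(-544 + (-729784 - 1*937)) = 1/(-544 + (-729784 - 937)) = 1/(-544 - 730721) = 1/(-731265) = -1/731265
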